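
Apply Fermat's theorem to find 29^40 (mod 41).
By Fermat's Little Theorem, 29^{40} ≡ 1 (mod 41) since 41 is prime and gcd(29, 41) = 1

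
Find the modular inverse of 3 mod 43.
Since 43 is prime, by Fermat 3^(-1) ≡ 3^{41} ≡ 29 (mod 43). Verify: 3 × 29 = 87 ≡ 1 (mod 43)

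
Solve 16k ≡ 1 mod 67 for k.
Since 67 is prime, by Fermat 16^(-1) ≡ 16^{65} ≡ 21 mod 67. Verify: 16 × 21 = 336 ≡ 1 mod 67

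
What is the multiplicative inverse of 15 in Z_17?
Since 17 is prime, by Fermat 15^(-1) ≡ 15^{15} ≡ 8 (mod 17). Verify: 15 × 8 = 120 ≡ 1 (mod 17)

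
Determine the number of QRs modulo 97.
For prime 97, there are (p-1)/2 = (97-1)/2 = 48 quadratic residues (excluding 0).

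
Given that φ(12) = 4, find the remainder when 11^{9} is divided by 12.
By Euler: 11^{4} ≡ 1 (mod 12) since gcd(11, 12) = 1. 9 = 2×4 + 1. So 11^{9} ≡ 11^{1} ≡ 11 (mod 12)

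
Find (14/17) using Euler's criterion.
(14/17) = 14^{8} mod 17 = -1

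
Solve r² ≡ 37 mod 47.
The square roots of 37 mod 47 are 32 and 15. Verify: 32² = 1024 ≡ 37 mod 47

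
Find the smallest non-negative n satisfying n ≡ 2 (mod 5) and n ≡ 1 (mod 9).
M = 5 × 9 = 45. M₁ = 9, y₁ ≡ 4 (mod 5). M₂ = 5, y₂ ≡ 2 (mod 9). n = 2×9×4 + 1×5×2 ≡ 37 (mod 45)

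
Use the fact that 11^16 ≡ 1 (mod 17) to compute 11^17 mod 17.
By Fermat: 11^{16} ≡ 1 (mod 17). So 11^{17} = 11^{16} · 11^{1} ≡ 11^{1} ≡ 11 (mod 17)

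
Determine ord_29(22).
Powers of 22 mod 29: 22^1≡22, 22^2≡20, 22^3≡5, 22^4≡23, 22^5≡13, 22^6≡25, 22^7≡28, 22^8≡7, 22^9≡9, 22^10≡24, 22^11≡6, 22^12≡16, 22^13≡4, 22^14≡1. Order = 14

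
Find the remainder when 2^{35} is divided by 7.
By Fermat: 2^{6} ≡ 1 mod 7. 35 = 5×6 + 5. So 2^{35} ≡ 2^{5} ≡ 4 mod 7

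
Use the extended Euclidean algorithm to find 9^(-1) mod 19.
Extended GCD: 9(-2) + 19(1) = 1. So 9^(-1) ≡ -2 ≡ 17 mod 19. Verify: 9 × 17 = 153 ≡ 1 mod 19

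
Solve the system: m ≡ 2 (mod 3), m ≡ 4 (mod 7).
M = 3 × 7 = 21. M₁ = 7, y₁ ≡ 1 (mod 3). M₂ = 3, y₂ ≡ 5 (mod 7). m = 2×7×1 + 4×3×5 ≡ 11 (mod 21)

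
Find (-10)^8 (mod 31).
By repeated squaring (mod 31): (-10)^{1}≡21, (-10)^{2}≡7, (-10)^{4}≡18, (-10)^{8}≡14. So (-10)^{8} ≡ 14 (mod 31)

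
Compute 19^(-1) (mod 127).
Since 127 is prime, by Fermat 19^(-1) ≡ 19^{125} ≡ 107 (mod 127). Verify: 19 × 107 = 2033 ≡ 1 (mod 127)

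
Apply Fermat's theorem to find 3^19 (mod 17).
By Fermat: 3^{16} ≡ 1 (mod 17). So 3^{19} = 3^{16} · 3^{3} ≡ 3^{3} ≡ 10 (mod 17)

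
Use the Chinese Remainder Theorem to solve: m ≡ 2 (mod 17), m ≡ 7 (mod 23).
M = 17 × 23 = 391. M₁ = 23, y₁ ≡ 3 (mod 17). M₂ = 17, y₂ ≡ 19 (mod 23). m = 2×23×3 + 7×17×19 ≡ 53 (mod 391)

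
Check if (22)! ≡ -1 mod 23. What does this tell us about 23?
(22)! mod 23 = 22. Since this equals -1 mod 23, Wilson confirms 23 is prime.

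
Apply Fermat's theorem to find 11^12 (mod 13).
By Fermat's Little Theorem, 11^{12} ≡ 1 (mod 13) since 13 is prime and gcd(11, 13) = 1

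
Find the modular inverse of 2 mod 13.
Since 13 is prime, by Fermat 2^(-1) ≡ 2^{11} ≡ 7 (mod 13). Verify: 2 × 7 = 14 ≡ 1 (mod 13)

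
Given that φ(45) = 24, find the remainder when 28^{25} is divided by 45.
By Euler: 28^{24} ≡ 1 mod 45 since gcd(28, 45) = 1. 25 = 1×24 + 1. So 28^{25} ≡ 28^{1} ≡ 28 mod 45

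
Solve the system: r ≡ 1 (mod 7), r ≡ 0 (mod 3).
M = 7 × 3 = 21. M₁ = 3, y₁ ≡ 5 (mod 7). M₂ = 7, y₂ ≡ 1 (mod 3). r = 1×3×5 + 0×7×1 ≡ 15 (mod 21)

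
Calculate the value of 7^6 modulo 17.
By repeated squaring mod 17: 7^{1}≡7, 7^{2}≡15, 7^{4}≡4. Then 7^{6} = 7^{4+2} ≡ 4 × 15 ≡ 9 mod 17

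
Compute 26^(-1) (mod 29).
Since 29 is prime, by Fermat 26^(-1) ≡ 26^{27} ≡ 19 (mod 29). Verify: 26 × 19 = 494 ≡ 1 (mod 29)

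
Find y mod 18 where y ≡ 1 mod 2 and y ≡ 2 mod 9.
M = 2 × 9 = 18. M₁ = 9, y₁ ≡ 1 mod 2. M₂ = 2, y₂ ≡ 5 mod 9. y = 1×9×1 + 2×2×5 ≡ 11 mod 18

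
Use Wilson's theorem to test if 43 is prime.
(42)! mod 43 = 42. Since 42 ≡ -1 mod 43, 43 is prime.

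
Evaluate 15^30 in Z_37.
By repeated squaring mod 37: 15^{1}≡15, 15^{2}≡3, 15^{4}≡9, 15^{8}≡7, 15^{16}≡12. Then 15^{30} = 15^{16+8+4+2} ≡ 12 × 7 × 9 × 3 ≡ 11 mod 37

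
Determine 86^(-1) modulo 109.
Since 109 is prime, by Fermat 86^(-1) ≡ 86^{107} ≡ 90 mod 109. Verify: 86 × 90 = 7740 ≡ 1 mod 109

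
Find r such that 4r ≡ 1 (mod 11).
Since 11 is prime, by Fermat 4^(-1) ≡ 4^{9} ≡ 3 (mod 11). Verify: 4 × 3 = 12 ≡ 1 (mod 11)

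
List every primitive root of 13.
There are φ(12) = 4 primitive roots mod 13: {2, 6, 7, 11}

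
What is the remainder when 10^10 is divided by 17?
By repeated squaring mod 17: 10^{1}≡10, 10^{2}≡15, 10^{4}≡4, 10^{8}≡16. Then 10^{10} = 10^{8+2} ≡ 16 × 15 ≡ 2 mod 17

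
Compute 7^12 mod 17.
By repeated squaring mod 17: 7^{1}≡7, 7^{2}≡15, 7^{4}≡4, 7^{8}≡16. Then 7^{12} = 7^{8+4} ≡ 16 × 4 ≡ 13 mod 17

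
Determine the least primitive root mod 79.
g = 3. Powers: [3, 9, 27, 2, 6, 18, 54, 4, 12, 36, ...] generates all 78 non-zero residues.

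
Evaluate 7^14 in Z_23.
By repeated squaring (mod 23): 7^{1}≡7, 7^{2}≡3, 7^{4}≡9, 7^{8}≡12. Then 7^{14} = 7^{8+4+2} ≡ 12 × 9 × 3 ≡ 2 (mod 23)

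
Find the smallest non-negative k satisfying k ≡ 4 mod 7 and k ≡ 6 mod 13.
M = 7 × 13 = 91. M₁ = 13, y₁ ≡ 6 mod 7. M₂ = 7, y₂ ≡ 2 mod 13. k = 4×13×6 + 6×7×2 ≡ 32 mod 91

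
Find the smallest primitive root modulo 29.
g = 2. Powers: [2, 4, 8, 16, 3, 6, 12, ...] generates all 28 non-zero residues.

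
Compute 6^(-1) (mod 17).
Since 17 is prime, by Fermat 6^(-1) ≡ 6^{15} ≡ 3 (mod 17). Verify: 6 × 3 = 18 ≡ 1 (mod 17)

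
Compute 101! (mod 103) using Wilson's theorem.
(102)! = (101)! × (102) ≡ -1 (mod 103). So (101)! ≡ -1 × (102)^(-1) ≡ (-1)×(-1) = 1 (mod 103)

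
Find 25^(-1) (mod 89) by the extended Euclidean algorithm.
Extended GCD: 25(-32) + 89(9) = 1. So 25^(-1) ≡ -32 ≡ 57 (mod 89). Verify: 25 × 57 = 1425 ≡ 1 (mod 89)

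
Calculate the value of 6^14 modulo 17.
By repeated squaring mod 17: 6^{1}≡6, 6^{2}≡2, 6^{4}≡4, 6^{8}≡16. Then 6^{14} = 6^{8+4+2} ≡ 16 × 4 × 2 ≡ 9 mod 17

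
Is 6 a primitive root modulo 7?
6^{2} ≡ 1 mod 7 and 2 < 6, so ord_7(6) = 2 ≠ 6 and 6 is not a primitive root.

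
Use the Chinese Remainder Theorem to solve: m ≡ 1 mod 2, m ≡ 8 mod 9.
M = 2 × 9 = 18. M₁ = 9, y₁ ≡ 1 mod 2. M₂ = 2, y₂ ≡ 5 mod 9. m = 1×9×1 + 8×2×5 ≡ 17 mod 18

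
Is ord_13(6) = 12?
Powers of 6 mod 13: 6^1≡6, 6^2≡10, 6^3≡8, 6^4≡9, 6^5≡2, 6^6≡12, 6^7≡7, 6^8≡3, 6^9≡5, 6^10≡4, 6^11≡11, 6^12≡1. First k with 6^k≡1 is k=12. Yes, ord_13(6) = 12.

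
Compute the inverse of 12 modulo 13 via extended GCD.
Extended GCD: 12(-1) + 13(1) = 1. So 12^(-1) ≡ -1 ≡ 12 mod 13. Verify: 12 × 12 = 144 ≡ 1 mod 13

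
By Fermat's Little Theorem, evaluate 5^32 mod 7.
By Fermat: 5^{6} ≡ 1 mod 7. 32 = 5×6 + 2. So 5^{32} ≡ 5^{2} ≡ 4 mod 7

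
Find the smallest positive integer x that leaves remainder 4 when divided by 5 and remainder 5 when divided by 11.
M = 5 × 11 = 55. M₁ = 11, y₁ ≡ 1 (mod 5). M₂ = 5, y₂ ≡ 9 (mod 11). x = 4×11×1 + 5×5×9 ≡ 49 (mod 55)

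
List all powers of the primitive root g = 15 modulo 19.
15^1, 15^2, ..., 15^{18} mod 19: [15, 16, 12, 9, 2, 11, 13, 5, 18, 4, 3, 7, 10, 17, 8, 6, 14, 1]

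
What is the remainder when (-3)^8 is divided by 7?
Using Fermat: (-3)^{6} ≡ 1 mod 7. 8 ≡ 2 mod 6. So (-3)^{8} ≡ (-3)^{2} ≡ 2 mod 7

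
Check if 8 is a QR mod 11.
By Euler's criterion: 8^{5} ≡ 10 mod 11. Since this equals -1 (≡ 10), 8 is not a QR.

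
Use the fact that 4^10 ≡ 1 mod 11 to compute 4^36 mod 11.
By Fermat: 4^{10} ≡ 1 mod 11. 36 = 3×10 + 6. So 4^{36} ≡ 4^{6} ≡ 4 mod 11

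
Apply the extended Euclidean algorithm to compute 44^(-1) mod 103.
Extended GCD: 44(-7) + 103(3) = 1. So 44^(-1) ≡ -7 ≡ 96 (mod 103). Verify: 44 × 96 = 4224 ≡ 1 (mod 103)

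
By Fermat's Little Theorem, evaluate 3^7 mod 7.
By Fermat: 3^{6} ≡ 1 (mod 7). So 3^{7} = 3^{6} · 3^{1} ≡ 3^{1} ≡ 3 (mod 7)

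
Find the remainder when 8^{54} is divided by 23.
By Fermat: 8^{22} ≡ 1 mod 23. 54 = 2×22 + 10. So 8^{54} ≡ 8^{10} ≡ 3 mod 23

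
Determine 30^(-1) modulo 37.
Since 37 is prime, by Fermat 30^(-1) ≡ 30^{35} ≡ 21 (mod 37). Verify: 30 × 21 = 630 ≡ 1 (mod 37)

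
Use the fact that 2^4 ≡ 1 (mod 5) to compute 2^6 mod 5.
By Fermat: 2^{4} ≡ 1 (mod 5). So 2^{6} = 2^{4} · 2^{2} ≡ 2^{2} ≡ 4 (mod 5)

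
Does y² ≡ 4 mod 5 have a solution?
By Euler's criterion: 4^{2} ≡ 1 mod 5. Since this equals 1, 4 is a QR.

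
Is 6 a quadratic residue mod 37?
By Euler's criterion: 6^{18} ≡ 36 (mod 37). Since this equals -1 (≡ 36), 6 is not a QR.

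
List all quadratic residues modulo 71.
QRs mod 71: {1, 2, 3, 4, 5, 6, 8, 9, 10, 12, 15, 16, 18, 19, 20, 24, 25, 27, 29, 30, 32, 36, 37, 38, 40, 43, 45, 48, 49, 50, 54, 57, 58, 60, 64}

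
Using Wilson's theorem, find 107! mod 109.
(108)! = (107)! × (108) ≡ -1 (mod 109). So (107)! ≡ -1 × (108)^(-1) ≡ (-1)×(-1) = 1 (mod 109)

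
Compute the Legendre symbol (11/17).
(11/17) = 11^{8} mod 17 = -1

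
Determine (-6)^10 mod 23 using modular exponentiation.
By repeated squaring mod 23: (-6)^{1}≡17, (-6)^{2}≡13, (-6)^{4}≡8, (-6)^{8}≡18. Then (-6)^{10} = (-6)^{8+2} ≡ 18 × 13 ≡ 4 mod 23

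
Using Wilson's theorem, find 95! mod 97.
(96)! = (95)! × (96) ≡ -1 mod 97. So (95)! ≡ -1 × (96)^(-1) ≡ (-1)×(-1) = 1 mod 97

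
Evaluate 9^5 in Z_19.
By repeated squaring mod 19: 9^{1}≡9, 9^{2}≡5, 9^{4}≡6. Then 9^{5} = 9^{4+1} ≡ 6 × 9 ≡ 16 mod 19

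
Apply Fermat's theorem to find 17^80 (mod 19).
By Fermat: 17^{18} ≡ 1 (mod 19). 80 = 4×18 + 8. So 17^{80} ≡ 17^{8} ≡ 9 (mod 19)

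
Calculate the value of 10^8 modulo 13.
By repeated squaring (mod 13): 10^{1}≡10, 10^{2}≡9, 10^{4}≡3, 10^{8}≡9. So 10^{8} ≡ 9 (mod 13)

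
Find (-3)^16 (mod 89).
By repeated squaring (mod 89): (-3)^{1}≡86, (-3)^{2}≡9, (-3)^{4}≡81, (-3)^{8}≡64, (-3)^{16}≡2. So (-3)^{16} ≡ 2 (mod 89)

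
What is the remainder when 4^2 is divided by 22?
4^{2} = 16 ≡ 16 (mod 22)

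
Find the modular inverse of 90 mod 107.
Since 107 is prime, by Fermat 90^(-1) ≡ 90^{105} ≡ 44 mod 107. Verify: 90 × 44 = 3960 ≡ 1 mod 107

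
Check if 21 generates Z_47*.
21^{23} ≡ 1 mod 47 and 23 < 46, so ord_47(21) = 23 ≠ 46 and 21 is not a primitive root.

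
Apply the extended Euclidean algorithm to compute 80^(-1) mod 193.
Extended GCD: 80(-41) + 193(17) = 1. So 80^(-1) ≡ -41 ≡ 152 (mod 193). Verify: 80 × 152 = 12160 ≡ 1 (mod 193)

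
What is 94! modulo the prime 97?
(96)! = (94)! × (95) × (96) ≡ -1 (mod 97). So (94)! ≡ -1 × [(96)(95)]^(-1) ≡ 48 (mod 97)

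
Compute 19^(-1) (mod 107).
Since 107 is prime, by Fermat 19^(-1) ≡ 19^{105} ≡ 62 (mod 107). Verify: 19 × 62 = 1178 ≡ 1 (mod 107)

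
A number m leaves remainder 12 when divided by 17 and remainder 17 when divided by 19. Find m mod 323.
M = 17 × 19 = 323. M₁ = 19, y₁ ≡ 9 mod 17. M₂ = 17, y₂ ≡ 9 mod 19. m = 12×19×9 + 17×17×9 ≡ 131 mod 323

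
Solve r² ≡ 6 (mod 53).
The square roots of 6 mod 53 are 18 and 35. Verify: 18² = 324 ≡ 6 (mod 53)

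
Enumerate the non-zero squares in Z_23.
Quadratic residues modulo 23: {1, 2, 3, 4, 6, 8, 9, 12, 13, 16, 18}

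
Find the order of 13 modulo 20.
Powers of 13 mod 20: 13^1≡13, 13^2≡9, 13^3≡17, 13^4≡1. ord_20(13) = 4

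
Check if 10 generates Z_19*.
ord_19(10) divides 18. For each prime q|18: 10^{9}≡18, 10^{6}≡11, none ≡ 1. So 10 has order 18 and is a primitive root mod 19.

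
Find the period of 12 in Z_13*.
Powers of 12 mod 13: 12^1≡12, 12^2≡1. ord_13(12) = 2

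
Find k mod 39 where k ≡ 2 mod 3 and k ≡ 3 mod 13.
M = 3 × 13 = 39. M₁ = 13, y₁ ≡ 1 mod 3. M₂ = 3, y₂ ≡ 9 mod 13. k = 2×13×1 + 3×3×9 ≡ 29 mod 39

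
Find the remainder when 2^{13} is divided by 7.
By Fermat: 2^{6} ≡ 1 (mod 7). 13 = 2×6 + 1. So 2^{13} ≡ 2^{1} ≡ 2 (mod 7)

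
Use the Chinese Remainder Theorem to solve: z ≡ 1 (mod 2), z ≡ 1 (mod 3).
M = 2 × 3 = 6. M₁ = 3, y₁ ≡ 1 (mod 2). M₂ = 2, y₂ ≡ 2 (mod 3). z = 1×3×1 + 1×2×2 ≡ 1 (mod 6)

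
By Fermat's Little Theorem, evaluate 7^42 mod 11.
By Fermat: 7^{10} ≡ 1 (mod 11). 42 = 4×10 + 2. So 7^{42} ≡ 7^{2} ≡ 5 (mod 11)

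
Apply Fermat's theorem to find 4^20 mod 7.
By Fermat: 4^{6} ≡ 1 mod 7. 20 = 3×6 + 2. So 4^{20} ≡ 4^{2} ≡ 2 mod 7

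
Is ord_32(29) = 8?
Powers of 29 mod 32: 29^1≡29, 29^2≡9, 29^3≡5, 29^4≡17, 29^5≡13, 29^6≡25, 29^7≡21, 29^8≡1. First k with 29^k≡1 is k=8. Yes, ord_32(29) = 8.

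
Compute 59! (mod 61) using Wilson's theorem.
(60)! = (59)! × (60) ≡ -1 (mod 61). So (59)! ≡ -1 × (60)^(-1) ≡ (-1)×(-1) = 1 (mod 61)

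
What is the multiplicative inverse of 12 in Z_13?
Since 13 is prime, by Fermat 12^(-1) ≡ 12^{11} ≡ 12 (mod 13). Verify: 12 × 12 = 144 ≡ 1 (mod 13)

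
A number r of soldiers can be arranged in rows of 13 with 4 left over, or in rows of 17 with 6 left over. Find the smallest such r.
M = 13 × 17 = 221. M₁ = 17, y₁ ≡ 10 (mod 13). M₂ = 13, y₂ ≡ 4 (mod 17). r = 4×17×10 + 6×13×4 ≡ 108 (mod 221)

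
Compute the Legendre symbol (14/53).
(14/53) = 14^{26} mod 53 = -1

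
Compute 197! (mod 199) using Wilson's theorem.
(198)! = (197)! × (198) ≡ -1 (mod 199). So (197)! ≡ -1 × (198)^(-1) ≡ (-1)×(-1) = 1 (mod 199)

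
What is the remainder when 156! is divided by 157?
By Wilson's theorem, (156)! ≡ -1 ≡ 156 mod 157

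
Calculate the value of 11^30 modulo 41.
By repeated squaring (mod 41): 11^{1}≡11, 11^{2}≡39, 11^{4}≡4, 11^{8}≡16, 11^{16}≡10. Then 11^{30} = 11^{16+8+4+2} ≡ 10 × 16 × 4 × 39 ≡ 32 (mod 41)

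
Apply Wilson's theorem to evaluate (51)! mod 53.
(52)! = (51)! × (52) ≡ -1 mod 53. So (51)! ≡ -1 × (52)^(-1) ≡ (-1)×(-1) = 1 mod 53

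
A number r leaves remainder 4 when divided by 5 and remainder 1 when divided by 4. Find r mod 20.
M = 5 × 4 = 20. M₁ = 4, y₁ ≡ 4 mod 5. M₂ = 5, y₂ ≡ 1 mod 4. r = 4×4×4 + 1×5×1 ≡ 9 mod 20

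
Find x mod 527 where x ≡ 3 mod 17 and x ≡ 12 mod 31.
M = 17 × 31 = 527. M₁ = 31, y₁ ≡ 11 mod 17. M₂ = 17, y₂ ≡ 11 mod 31. x = 3×31×11 + 12×17×11 ≡ 105 mod 527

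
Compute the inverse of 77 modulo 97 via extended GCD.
Extended GCD: 77(-34) + 97(27) = 1. So 77^(-1) ≡ -34 ≡ 63 mod 97. Verify: 77 × 63 = 4851 ≡ 1 mod 97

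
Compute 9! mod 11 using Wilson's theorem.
(10)! = (9)! × (10) ≡ -1 mod 11. So (9)! ≡ -1 × (10)^(-1) ≡ (-1)×(-1) = 1 mod 11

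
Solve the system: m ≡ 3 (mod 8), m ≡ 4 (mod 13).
M = 8 × 13 = 104. M₁ = 13, y₁ ≡ 5 (mod 8). M₂ = 8, y₂ ≡ 5 (mod 13). m = 3×13×5 + 4×8×5 ≡ 43 (mod 104)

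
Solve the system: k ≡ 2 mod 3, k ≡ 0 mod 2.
M = 3 × 2 = 6. M₁ = 2, y₁ ≡ 2 mod 3. M₂ = 3, y₂ ≡ 1 mod 2. k = 2×2×2 + 0×3×1 ≡ 2 mod 6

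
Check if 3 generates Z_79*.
ord_79(3) divides 78. For each prime q|78: 3^{39}≡78, 3^{26}≡23, 3^{6}≡18, none ≡ 1. So 3 has order 78 and is a primitive root mod 79.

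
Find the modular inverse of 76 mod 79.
Since 79 is prime, by Fermat 76^(-1) ≡ 76^{77} ≡ 26 (mod 79). Verify: 76 × 26 = 1976 ≡ 1 (mod 79)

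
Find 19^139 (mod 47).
Using Fermat: 19^{46} ≡ 1 (mod 47). 139 ≡ 1 (mod 46). So 19^{139} ≡ 19^{1} ≡ 19 (mod 47)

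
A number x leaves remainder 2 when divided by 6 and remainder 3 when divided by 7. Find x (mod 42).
M = 6 × 7 = 42. M₁ = 7, y₁ ≡ 1 (mod 6). M₂ = 6, y₂ ≡ 6 (mod 7). x = 2×7×1 + 3×6×6 ≡ 38 (mod 42)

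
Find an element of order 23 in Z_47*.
2 has order 23 mod 47 since 2^{23} ≡ 1 (mod 47) and no smaller power works.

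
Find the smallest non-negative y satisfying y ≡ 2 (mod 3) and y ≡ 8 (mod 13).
M = 3 × 13 = 39. M₁ = 13, y₁ ≡ 1 (mod 3). M₂ = 3, y₂ ≡ 9 (mod 13). y = 2×13×1 + 8×3×9 ≡ 8 (mod 39)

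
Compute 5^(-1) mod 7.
Since 7 is prime, by Fermat 5^(-1) ≡ 5^{5} ≡ 3 mod 7. Verify: 5 × 3 = 15 ≡ 1 mod 7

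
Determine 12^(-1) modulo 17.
Since 17 is prime, by Fermat 12^(-1) ≡ 12^{15} ≡ 10 (mod 17). Verify: 12 × 10 = 120 ≡ 1 (mod 17)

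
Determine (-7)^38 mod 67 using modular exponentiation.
By repeated squaring mod 67: (-7)^{1}≡60, (-7)^{2}≡49, (-7)^{4}≡56, (-7)^{8}≡54, (-7)^{16}≡35, (-7)^{32}≡19. Then (-7)^{38} = (-7)^{32+4+2} ≡ 19 × 56 × 49 ≡ 10 mod 67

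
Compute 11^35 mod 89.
By repeated squaring (mod 89): 11^{1}≡11, 11^{2}≡32, 11^{4}≡45, 11^{8}≡67, 11^{16}≡39, 11^{32}≡8. Then 11^{35} = 11^{32+2+1} ≡ 8 × 32 × 11 ≡ 57 (mod 89)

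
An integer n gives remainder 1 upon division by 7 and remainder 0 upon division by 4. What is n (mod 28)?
M = 7 × 4 = 28. M₁ = 4, y₁ ≡ 2 (mod 7). M₂ = 7, y₂ ≡ 3 (mod 4). n = 1×4×2 + 0×7×3 ≡ 8 (mod 28)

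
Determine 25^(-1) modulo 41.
Since 41 is prime, by Fermat 25^(-1) ≡ 25^{39} ≡ 23 (mod 41). Verify: 25 × 23 = 575 ≡ 1 (mod 41)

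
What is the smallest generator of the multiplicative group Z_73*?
g = 5. For each prime q|72: 5^{36}≡72, 5^{24}≡8, none ≡ 1, so ord_73(5) = 72 and 5 is a primitive root.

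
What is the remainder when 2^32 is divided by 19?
Using Fermat: 2^{18} ≡ 1 (mod 19). 32 ≡ 14 (mod 18). So 2^{32} ≡ 2^{14} ≡ 6 (mod 19)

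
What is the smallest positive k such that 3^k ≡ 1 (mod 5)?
Powers of 3 mod 5: 3^1≡3, 3^2≡4, 3^3≡2, 3^4≡1. ord_5(3) = 4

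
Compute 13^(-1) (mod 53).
Since 53 is prime, by Fermat 13^(-1) ≡ 13^{51} ≡ 49 (mod 53). Verify: 13 × 49 = 637 ≡ 1 (mod 53)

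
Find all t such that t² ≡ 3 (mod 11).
The square roots of 3 mod 11 are 5 and 6. Verify: 5² = 25 ≡ 3 (mod 11)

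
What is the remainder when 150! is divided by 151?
By Wilson's theorem, (150)! ≡ -1 ≡ 150 mod 151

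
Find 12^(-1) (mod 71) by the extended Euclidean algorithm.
Extended GCD: 12(6) + 71(-1) = 1. So 12^(-1) ≡ 6 (mod 71). Verify: 12 × 6 = 72 ≡ 1 (mod 71)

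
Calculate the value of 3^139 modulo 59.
Using Fermat: 3^{58} ≡ 1 (mod 59). 139 ≡ 23 (mod 58). So 3^{139} ≡ 3^{23} ≡ 45 (mod 59)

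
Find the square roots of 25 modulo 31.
The square roots of 25 mod 31 are 5 and 26. Verify: 5² = 25 ≡ 25 (mod 31)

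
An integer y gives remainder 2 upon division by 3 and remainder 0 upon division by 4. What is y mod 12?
M = 3 × 4 = 12. M₁ = 4, y₁ ≡ 1 mod 3. M₂ = 3, y₂ ≡ 3 mod 4. y = 2×4×1 + 0×3×3 ≡ 8 mod 12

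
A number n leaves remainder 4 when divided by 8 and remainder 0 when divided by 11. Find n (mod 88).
M = 8 × 11 = 88. M₁ = 11, y₁ ≡ 3 (mod 8). M₂ = 8, y₂ ≡ 7 (mod 11). n = 4×11×3 + 0×8×7 ≡ 44 (mod 88)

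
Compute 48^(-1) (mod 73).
Since 73 is prime, by Fermat 48^(-1) ≡ 48^{71} ≡ 35 (mod 73). Verify: 48 × 35 = 1680 ≡ 1 (mod 73)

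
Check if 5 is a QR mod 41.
By Euler's criterion: 5^{20} ≡ 1 mod 41. Since this equals 1, 5 is a QR.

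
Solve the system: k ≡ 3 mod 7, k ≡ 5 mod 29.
M = 7 × 29 = 203. M₁ = 29, y₁ ≡ 1 mod 7. M₂ = 7, y₂ ≡ 25 mod 29. k = 3×29×1 + 5×7×25 ≡ 150 mod 203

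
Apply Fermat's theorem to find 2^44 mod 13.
By Fermat: 2^{12} ≡ 1 mod 13. 44 = 3×12 + 8. So 2^{44} ≡ 2^{8} ≡ 9 mod 13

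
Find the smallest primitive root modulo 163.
g = 2. For each prime q|162: 2^{81}≡162, 2^{54}≡104, none ≡ 1, so ord_163(2) = 162 and 2 is a primitive root.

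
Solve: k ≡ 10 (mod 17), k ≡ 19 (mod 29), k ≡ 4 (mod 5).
M = 17 × 29 × 5 = 2465. M₁ = 145, y₁ ≡ 2 (mod 17). M₂ = 85, y₂ ≡ 14 (mod 29). M₃ = 493, y₃ ≡ 2 (mod 5). k = 10×145×2 + 19×85×14 + 4×493×2 ≡ 2339 (mod 2465)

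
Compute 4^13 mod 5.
Using Fermat: 4^{4} ≡ 1 (mod 5). 13 ≡ 1 (mod 4). So 4^{13} ≡ 4^{1} ≡ 4 (mod 5)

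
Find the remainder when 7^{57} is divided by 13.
By Fermat: 7^{12} ≡ 1 (mod 13). 57 = 4×12 + 9. So 7^{57} ≡ 7^{9} ≡ 8 (mod 13)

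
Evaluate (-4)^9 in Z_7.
Using Fermat: (-4)^{6} ≡ 1 mod 7. 9 ≡ 3 mod 6. So (-4)^{9} ≡ (-4)^{3} ≡ 6 mod 7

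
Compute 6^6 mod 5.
Using Fermat: 6^{4} ≡ 1 (mod 5). 6 ≡ 2 (mod 4). So 6^{6} ≡ 6^{2} ≡ 1 (mod 5)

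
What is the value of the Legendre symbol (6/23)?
(6/23) = 6^{11} mod 23 = 1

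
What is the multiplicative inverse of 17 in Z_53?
Since 53 is prime, by Fermat 17^(-1) ≡ 17^{51} ≡ 25 mod 53. Verify: 17 × 25 = 425 ≡ 1 mod 53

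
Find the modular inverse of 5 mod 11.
Since 11 is prime, by Fermat 5^(-1) ≡ 5^{9} ≡ 9 (mod 11). Verify: 5 × 9 = 45 ≡ 1 (mod 11)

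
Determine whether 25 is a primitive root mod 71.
25^{5} ≡ 1 mod 71 and 5 < 70, so ord_71(25) = 5 ≠ 70 and 25 is not a primitive root.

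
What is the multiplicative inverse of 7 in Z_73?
Since 73 is prime, by Fermat 7^(-1) ≡ 7^{71} ≡ 21 mod 73. Verify: 7 × 21 = 147 ≡ 1 mod 73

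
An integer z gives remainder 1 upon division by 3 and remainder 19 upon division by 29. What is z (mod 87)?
M = 3 × 29 = 87. M₁ = 29, y₁ ≡ 2 (mod 3). M₂ = 3, y₂ ≡ 10 (mod 29). z = 1×29×2 + 19×3×10 ≡ 19 (mod 87)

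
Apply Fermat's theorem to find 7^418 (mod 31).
By Fermat: 7^{30} ≡ 1 (mod 31). 418 ≡ 28 (mod 30). So 7^{418} ≡ 7^{28} ≡ 19 (mod 31)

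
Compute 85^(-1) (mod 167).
Since 167 is prime, by Fermat 85^(-1) ≡ 85^{165} ≡ 112 (mod 167). Verify: 85 × 112 = 9520 ≡ 1 (mod 167)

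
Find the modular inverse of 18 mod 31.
Since 31 is prime, by Fermat 18^(-1) ≡ 18^{29} ≡ 19 mod 31. Verify: 18 × 19 = 342 ≡ 1 mod 31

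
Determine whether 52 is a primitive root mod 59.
ord_59(52) divides 58. For each prime q|58: 52^{29}≡58, 52^{2}≡49, none ≡ 1. So 52 has order 58 and is a primitive root mod 59.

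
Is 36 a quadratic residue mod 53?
By Euler's criterion: 36^{26} ≡ 1 (mod 53). Since this equals 1, 36 is a QR.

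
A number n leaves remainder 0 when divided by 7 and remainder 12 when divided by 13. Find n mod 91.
M = 7 × 13 = 91. M₁ = 13, y₁ ≡ 6 mod 7. M₂ = 7, y₂ ≡ 2 mod 13. n = 0×13×6 + 12×7×2 ≡ 77 mod 91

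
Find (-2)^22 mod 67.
By repeated squaring mod 67: (-2)^{1}≡65, (-2)^{2}≡4, (-2)^{4}≡16, (-2)^{8}≡55, (-2)^{16}≡10. Then (-2)^{22} = (-2)^{16+4+2} ≡ 10 × 16 × 4 ≡ 37 mod 67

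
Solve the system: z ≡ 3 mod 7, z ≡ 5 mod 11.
M = 7 × 11 = 77. M₁ = 11, y₁ ≡ 2 mod 7. M₂ = 7, y₂ ≡ 8 mod 11. z = 3×11×2 + 5×7×8 ≡ 38 mod 77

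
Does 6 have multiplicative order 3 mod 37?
Powers of 6 mod 37: 6^1≡6, 6^2≡36, 6^3≡31, 6^4≡1. 6^3≡31≢1, so ord ≠ 3. No, the actual order is 4.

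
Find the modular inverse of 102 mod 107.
Since 107 is prime, by Fermat 102^(-1) ≡ 102^{105} ≡ 64 mod 107. Verify: 102 × 64 = 6528 ≡ 1 mod 107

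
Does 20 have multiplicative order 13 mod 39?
Powers of 20 mod 39: 20^1≡20, 20^2≡10, 20^3≡5, 20^4≡22, 20^5≡11, 20^6≡25, 20^7≡32, 20^8≡16, 20^9≡8, 20^10≡4, 20^11≡2, 20^12≡1. Already 20^12≡1, so the order is 12 < 13. No, the actual order is 12.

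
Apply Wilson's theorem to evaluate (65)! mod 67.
(66)! = (65)! × (66) ≡ -1 mod 67. So (65)! ≡ -1 × (66)^(-1) ≡ (-1)×(-1) = 1 mod 67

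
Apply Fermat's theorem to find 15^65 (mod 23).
By Fermat: 15^{22} ≡ 1 (mod 23). 65 = 2×22 + 21. So 15^{65} ≡ 15^{21} ≡ 20 (mod 23)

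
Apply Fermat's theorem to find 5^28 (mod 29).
By Fermat's Little Theorem, 5^{28} ≡ 1 (mod 29) since 29 is prime and gcd(5, 29) = 1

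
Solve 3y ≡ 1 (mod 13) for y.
Since 13 is prime, by Fermat 3^(-1) ≡ 3^{11} ≡ 9 (mod 13). Verify: 3 × 9 = 27 ≡ 1 (mod 13)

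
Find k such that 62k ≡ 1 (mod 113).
Since 113 is prime, by Fermat 62^(-1) ≡ 62^{111} ≡ 31 (mod 113). Verify: 62 × 31 = 1922 ≡ 1 (mod 113)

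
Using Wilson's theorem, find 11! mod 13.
(12)! = (11)! × (12) ≡ -1 mod 13. So (11)! ≡ -1 × (12)^(-1) ≡ (-1)×(-1) = 1 mod 13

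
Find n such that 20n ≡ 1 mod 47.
Since 47 is prime, by Fermat 20^(-1) ≡ 20^{45} ≡ 40 mod 47. Verify: 20 × 40 = 800 ≡ 1 mod 47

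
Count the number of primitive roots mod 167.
Number of primitive roots mod 167 = φ(p-1) = φ(166) = 82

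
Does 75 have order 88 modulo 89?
ord_89(75) divides 88. For each prime q|88: 75^{44}≡88, 75^{8}≡45, none ≡ 1. So 75 has order 88 and is a primitive root mod 89.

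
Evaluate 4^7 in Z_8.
By repeated squaring (mod 8): 4^{1}≡4, 4^{2}≡0, 4^{4}≡0. Then 4^{7} = 4^{4+2+1} ≡ 0 × 0 × 4 ≡ 0 (mod 8)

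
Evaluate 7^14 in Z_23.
By repeated squaring mod 23: 7^{1}≡7, 7^{2}≡3, 7^{4}≡9, 7^{8}≡12. Then 7^{14} = 7^{8+4+2} ≡ 12 × 9 × 3 ≡ 2 mod 23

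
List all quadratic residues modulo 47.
Squares in Z_47*: {1, 2, 3, 4, 6, 7, 8, 9, 12, 14, 16, 17, 18, 21, 24, 25, 27, 28, 32, 34, 36, 37, 42}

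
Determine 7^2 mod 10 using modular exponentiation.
7^{2} = 49 ≡ 9 mod 10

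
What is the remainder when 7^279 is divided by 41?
Using Fermat: 7^{40} ≡ 1 mod 41. 279 ≡ 39 mod 40. So 7^{279} ≡ 7^{39} ≡ 6 mod 41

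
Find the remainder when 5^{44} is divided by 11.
By Fermat: 5^{10} ≡ 1 (mod 11). 44 = 4×10 + 4. So 5^{44} ≡ 5^{4} ≡ 9 (mod 11)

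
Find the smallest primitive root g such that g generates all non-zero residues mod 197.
g = 2. For each prime q|196: 2^{98}≡196, 2^{28}≡104, none ≡ 1, so ord_197(2) = 196 and 2 is a primitive root.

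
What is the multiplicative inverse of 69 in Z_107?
Since 107 is prime, by Fermat 69^(-1) ≡ 69^{105} ≡ 76 mod 107. Verify: 69 × 76 = 5244 ≡ 1 mod 107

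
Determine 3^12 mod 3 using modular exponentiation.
By repeated squaring (mod 3): 3^{1}≡0, 3^{2}≡0, 3^{4}≡0, 3^{8}≡0. Then 3^{12} = 3^{8+4} ≡ 0 × 0 ≡ 0 (mod 3)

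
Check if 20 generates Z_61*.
20^{5} ≡ 1 (mod 61) and 5 < 60, so ord_61(20) = 5 ≠ 60 and 20 is not a primitive root.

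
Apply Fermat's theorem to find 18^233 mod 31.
By Fermat: 18^{30} ≡ 1 mod 31. 233 ≡ 23 mod 30. So 18^{233} ≡ 18^{23} ≡ 7 mod 31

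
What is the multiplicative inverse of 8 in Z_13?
Since 13 is prime, by Fermat 8^(-1) ≡ 8^{11} ≡ 5 mod 13. Verify: 8 × 5 = 40 ≡ 1 mod 13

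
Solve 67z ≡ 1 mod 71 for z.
Since 71 is prime, by Fermat 67^(-1) ≡ 67^{69} ≡ 53 mod 71. Verify: 67 × 53 = 3551 ≡ 1 mod 71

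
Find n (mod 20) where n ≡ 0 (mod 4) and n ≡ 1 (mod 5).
M = 4 × 5 = 20. M₁ = 5, y₁ ≡ 1 (mod 4). M₂ = 4, y₂ ≡ 4 (mod 5). n = 0×5×1 + 1×4×4 ≡ 16 (mod 20)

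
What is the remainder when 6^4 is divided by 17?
6^{4} = 1296 ≡ 4 mod 17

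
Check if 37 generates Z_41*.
37^{5} ≡ 1 mod 41 and 5 < 40, so ord_41(37) = 5 ≠ 40 and 37 is not a primitive root.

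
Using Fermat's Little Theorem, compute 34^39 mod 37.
By Fermat: 34^{36} ≡ 1 (mod 37). So 34^{39} = 34^{36} · 34^{3} ≡ 34^{3} ≡ 10 (mod 37)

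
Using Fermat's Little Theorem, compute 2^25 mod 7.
By Fermat: 2^{6} ≡ 1 (mod 7). 25 = 4×6 + 1. So 2^{25} ≡ 2^{1} ≡ 2 (mod 7)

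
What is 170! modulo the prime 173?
(172)! = (170)! × (171) × (172) ≡ -1 (mod 173). So (170)! ≡ -1 × [(172)(171)]^(-1) ≡ 86 (mod 173)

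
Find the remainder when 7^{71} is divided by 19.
By Fermat: 7^{18} ≡ 1 mod 19. 71 = 3×18 + 17. So 7^{71} ≡ 7^{17} ≡ 11 mod 19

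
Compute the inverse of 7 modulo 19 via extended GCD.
Extended GCD: 7(-8) + 19(3) = 1. So 7^(-1) ≡ -8 ≡ 11 (mod 19). Verify: 7 × 11 = 77 ≡ 1 (mod 19)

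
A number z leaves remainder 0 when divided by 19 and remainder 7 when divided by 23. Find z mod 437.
M = 19 × 23 = 437. M₁ = 23, y₁ ≡ 5 mod 19. M₂ = 19, y₂ ≡ 17 mod 23. z = 0×23×5 + 7×19×17 ≡ 76 mod 437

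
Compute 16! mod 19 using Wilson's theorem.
(18)! = (16)! × (17) × (18) ≡ -1 mod 19. So (16)! ≡ -1 × [(18)(17)]^(-1) ≡ 9 mod 19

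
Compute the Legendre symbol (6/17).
(6/17) = 6^{8} mod 17 = -1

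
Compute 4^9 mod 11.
By repeated squaring (mod 11): 4^{1}≡4, 4^{2}≡5, 4^{4}≡3, 4^{8}≡9. Then 4^{9} = 4^{8+1} ≡ 9 × 4 ≡ 3 (mod 11)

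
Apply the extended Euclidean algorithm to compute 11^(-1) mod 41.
Extended GCD: 11(15) + 41(-4) = 1. So 11^(-1) ≡ 15 (mod 41). Verify: 11 × 15 = 165 ≡ 1 (mod 41)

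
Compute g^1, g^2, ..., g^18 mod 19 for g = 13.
13^1, 13^2, ..., 13^{18} mod 19: [13, 17, 12, 4, 14, 11, 10, 16, 18, 6, 2, 7, 15, 5, 8, 9, 3, 1]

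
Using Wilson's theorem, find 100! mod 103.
(102)! = (100)! × (101) × (102) ≡ -1 (mod 103). So (100)! ≡ -1 × [(102)(101)]^(-1) ≡ 51 (mod 103)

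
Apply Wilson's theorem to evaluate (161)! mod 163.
(162)! = (161)! × (162) ≡ -1 (mod 163). So (161)! ≡ -1 × (162)^(-1) ≡ (-1)×(-1) = 1 (mod 163)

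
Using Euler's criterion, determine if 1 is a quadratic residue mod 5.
By Euler's criterion: 1^{2} ≡ 1 (mod 5). Since this equals 1, 1 is a QR.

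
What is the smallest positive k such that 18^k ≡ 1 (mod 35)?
Powers of 18 mod 35: 18^1≡18, 18^2≡9, 18^3≡22, 18^4≡11, 18^5≡23, 18^6≡29, 18^7≡32, 18^8≡16, 18^9≡8, 18^10≡4, 18^11≡2, 18^12≡1. So the order of 18 is 12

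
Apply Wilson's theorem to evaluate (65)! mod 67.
(66)! = (65)! × (66) ≡ -1 mod 67. So (65)! ≡ -1 × (66)^(-1) ≡ (-1)×(-1) = 1 mod 67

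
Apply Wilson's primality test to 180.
(179)! mod 180 = 0. Since 0 ≢ -1 (mod 180), 180 is not prime.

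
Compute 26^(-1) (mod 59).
Since 59 is prime, by Fermat 26^(-1) ≡ 26^{57} ≡ 25 (mod 59). Verify: 26 × 25 = 650 ≡ 1 (mod 59)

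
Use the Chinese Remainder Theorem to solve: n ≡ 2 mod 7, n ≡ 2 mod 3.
M = 7 × 3 = 21. M₁ = 3, y₁ ≡ 5 mod 7. M₂ = 7, y₂ ≡ 1 mod 3. n = 2×3×5 + 2×7×1 ≡ 2 mod 21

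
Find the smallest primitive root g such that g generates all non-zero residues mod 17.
g = 3. Powers: [3, 9, 10, 13, 5, 15, 11, ...] generates all 16 non-zero residues.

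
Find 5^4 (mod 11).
5^{4} = 625 ≡ 9 (mod 11)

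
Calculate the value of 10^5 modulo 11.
By repeated squaring (mod 11): 10^{1}≡10, 10^{2}≡1, 10^{4}≡1. Then 10^{5} = 10^{4+1} ≡ 1 × 10 ≡ 10 (mod 11)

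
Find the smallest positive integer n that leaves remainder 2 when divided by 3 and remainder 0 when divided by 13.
M = 3 × 13 = 39. M₁ = 13, y₁ ≡ 1 (mod 3). M₂ = 3, y₂ ≡ 9 (mod 13). n = 2×13×1 + 0×3×9 ≡ 26 (mod 39)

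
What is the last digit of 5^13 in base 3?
Using Fermat: 5^{2} ≡ 1 mod 3. 13 ≡ 1 mod 2. So 5^{13} ≡ 5^{1} ≡ 2 mod 3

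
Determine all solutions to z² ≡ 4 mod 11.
The square roots of 4 mod 11 are 9 and 2. Verify: 9² = 81 ≡ 4 mod 11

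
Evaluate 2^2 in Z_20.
2^{2} = 4 ≡ 4 (mod 20)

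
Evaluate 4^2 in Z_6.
4^{2} = 16 ≡ 4 mod 6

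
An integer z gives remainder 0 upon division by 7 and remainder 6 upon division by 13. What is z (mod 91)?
M = 7 × 13 = 91. M₁ = 13, y₁ ≡ 6 (mod 7). M₂ = 7, y₂ ≡ 2 (mod 13). z = 0×13×6 + 6×7×2 ≡ 84 (mod 91)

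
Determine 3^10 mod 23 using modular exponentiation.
By repeated squaring mod 23: 3^{1}≡3, 3^{2}≡9, 3^{4}≡12, 3^{8}≡6. Then 3^{10} = 3^{8+2} ≡ 6 × 9 ≡ 8 mod 23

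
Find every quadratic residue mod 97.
QRs mod 97: {1, 2, 3, 4, 6, 8, 9, 11, 12, 16, 18, 22, 24, 25, 27, 31, 32, 33, 35, 36, 43, 44, 47, 48, 49, 50, 53, 54, 61, 62, 64, 65, 66, 70, 72, 73, 75, 79, 81, 85, 86, 88, 89, 91, 93, 94, 95, 96}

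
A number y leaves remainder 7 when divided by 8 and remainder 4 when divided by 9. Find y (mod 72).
M = 8 × 9 = 72. M₁ = 9, y₁ ≡ 1 (mod 8). M₂ = 8, y₂ ≡ 8 (mod 9). y = 7×9×1 + 4×8×8 ≡ 31 (mod 72)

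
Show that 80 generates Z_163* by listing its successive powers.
80^1, 80^2, ..., 80^{162} mod 163: [80, 43, 17, 56, 79, 126, 137, 39, 23, 47, 11, 65, 147, 24, 127, 54, 82, 40, 103, 90, 28, 121, 63, 150, 101, 93, 105, 87, 114, 155, 12, 145, 27, 41, 20, 133, 45, 14, 142, 113, 75, 132, 128, 134, 125, 57, 159, 6, 154, 95, 102, 10, 148, 104, 7, 71, 138, 119, 66, 64, 67, 144, 110, 161, 3, 77, 129, 51, 5, 74, 52, 85, 117, 69, 141, 33, 32, 115, 72, 55, 162, 83, 120, 146, 107, 84, 37, 26, 124, 140, 116, 152, 98, 16, 139, 36, 109, 81, 123, 60, 73, 135, 42, 100, 13, 62, 70, 58, 76, 49, 8, 151, 18, 136, 122, 143, 30, 118, 149, 21, 50, 88, 31, 35, 29, 38, 106, 4, 157, 9, 68, 61, 153, 15, 59, 156, 92, 25, 44, 97, 99, 96, 19, 53, 2, 160, 86, 34, 112, 158, 89, 111, 78, 46, 94, 22, 130, 131, 48, 91, 108, 1]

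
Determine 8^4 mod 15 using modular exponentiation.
8^{4} = 4096 ≡ 1 mod 15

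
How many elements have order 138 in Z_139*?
There are φ(139-1) = φ(138) = 44 primitive roots modulo 139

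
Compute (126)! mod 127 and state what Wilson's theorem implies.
(126)! mod 127 = 126. Since this equals -1 (mod 127), Wilson confirms 127 is prime.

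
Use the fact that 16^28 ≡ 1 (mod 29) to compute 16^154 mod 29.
By Fermat: 16^{28} ≡ 1 (mod 29). 154 = 5×28 + 14. So 16^{154} ≡ 16^{14} ≡ 1 (mod 29)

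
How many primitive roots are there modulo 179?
There are φ(179-1) = φ(178) = 88 primitive roots modulo 179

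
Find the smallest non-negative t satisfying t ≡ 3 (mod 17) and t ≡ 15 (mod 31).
M = 17 × 31 = 527. M₁ = 31, y₁ ≡ 11 (mod 17). M₂ = 17, y₂ ≡ 11 (mod 31). t = 3×31×11 + 15×17×11 ≡ 139 (mod 527)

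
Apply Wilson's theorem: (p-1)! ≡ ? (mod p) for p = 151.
By Wilson's theorem, (150)! ≡ -1 ≡ 150 (mod 151)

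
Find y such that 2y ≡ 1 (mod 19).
Since 19 is prime, by Fermat 2^(-1) ≡ 2^{17} ≡ 10 (mod 19). Verify: 2 × 10 = 20 ≡ 1 (mod 19)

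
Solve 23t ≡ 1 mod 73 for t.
Since 73 is prime, by Fermat 23^(-1) ≡ 23^{71} ≡ 54 mod 73. Verify: 23 × 54 = 1242 ≡ 1 mod 73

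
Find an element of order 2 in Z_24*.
5 has order 2 mod 24 since 5^{2} ≡ 1 (mod 24) and no smaller power works.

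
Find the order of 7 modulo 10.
Powers of 7 mod 10: 7^1≡7, 7^2≡9, 7^3≡3, 7^4≡1. Order = 4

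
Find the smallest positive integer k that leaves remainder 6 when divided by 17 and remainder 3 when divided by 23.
M = 17 × 23 = 391. M₁ = 23, y₁ ≡ 3 mod 17. M₂ = 17, y₂ ≡ 19 mod 23. k = 6×23×3 + 3×17×19 ≡ 210 mod 391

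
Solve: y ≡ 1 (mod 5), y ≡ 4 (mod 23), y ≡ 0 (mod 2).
M = 5 × 23 × 2 = 230. M₁ = 46, y₁ ≡ 1 (mod 5). M₂ = 10, y₂ ≡ 7 (mod 23). M₃ = 115, y₃ ≡ 1 (mod 2). y = 1×46×1 + 4×10×7 + 0×115×1 ≡ 96 (mod 230)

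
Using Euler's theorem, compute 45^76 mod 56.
By Euler: 45^{24} ≡ 1 mod 56 since gcd(45, 56) = 1. 76 = 3×24 + 4. So 45^{76} ≡ 45^{4} ≡ 25 mod 56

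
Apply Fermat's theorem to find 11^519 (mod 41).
By Fermat: 11^{40} ≡ 1 (mod 41). 519 ≡ 39 (mod 40). So 11^{519} ≡ 11^{39} ≡ 15 (mod 41)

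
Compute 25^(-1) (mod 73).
Since 73 is prime, by Fermat 25^(-1) ≡ 25^{71} ≡ 38 (mod 73). Verify: 25 × 38 = 950 ≡ 1 (mod 73)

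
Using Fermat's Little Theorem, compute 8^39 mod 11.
By Fermat: 8^{10} ≡ 1 (mod 11). 39 = 3×10 + 9. So 8^{39} ≡ 8^{9} ≡ 7 (mod 11)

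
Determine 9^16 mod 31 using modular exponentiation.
By repeated squaring (mod 31): 9^{1}≡9, 9^{2}≡19, 9^{4}≡20, 9^{8}≡28, 9^{16}≡9. So 9^{16} ≡ 9 (mod 31)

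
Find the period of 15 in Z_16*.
Powers of 15 mod 16: 15^1≡15, 15^2≡1. ord_16(15) = 2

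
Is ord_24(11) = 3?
Powers of 11 mod 24: 11^1≡11, 11^2≡1. Already 11^2≡1, so the order is 2 < 3. No, the actual order is 2.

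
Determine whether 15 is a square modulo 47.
By Euler's criterion: 15^{23} ≡ 46 (mod 47). Since this equals -1 (≡ 46), 15 is not a QR.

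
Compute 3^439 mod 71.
Using Fermat: 3^{70} ≡ 1 (mod 71). 439 ≡ 19 (mod 70). So 3^{439} ≡ 3^{19} ≡ 58 (mod 71)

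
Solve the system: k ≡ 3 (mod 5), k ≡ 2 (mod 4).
M = 5 × 4 = 20. M₁ = 4, y₁ ≡ 4 (mod 5). M₂ = 5, y₂ ≡ 1 (mod 4). k = 3×4×4 + 2×5×1 ≡ 18 (mod 20)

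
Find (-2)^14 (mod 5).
Using Fermat: (-2)^{4} ≡ 1 (mod 5). 14 ≡ 2 (mod 4). So (-2)^{14} ≡ (-2)^{2} ≡ 4 (mod 5)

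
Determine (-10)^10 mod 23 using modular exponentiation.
By repeated squaring mod 23: (-10)^{1}≡13, (-10)^{2}≡8, (-10)^{4}≡18, (-10)^{8}≡2. Then (-10)^{10} = (-10)^{8+2} ≡ 2 × 8 ≡ 16 mod 23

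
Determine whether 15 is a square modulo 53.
By Euler's criterion: 15^{26} ≡ 1 mod 53. Since this equals 1, 15 is a QR.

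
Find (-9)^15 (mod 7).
Using Fermat: (-9)^{6} ≡ 1 (mod 7). 15 ≡ 3 (mod 6). So (-9)^{15} ≡ (-9)^{3} ≡ 6 (mod 7)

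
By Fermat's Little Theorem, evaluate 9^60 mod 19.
By Fermat: 9^{18} ≡ 1 (mod 19). 60 = 3×18 + 6. So 9^{60} ≡ 9^{6} ≡ 11 (mod 19)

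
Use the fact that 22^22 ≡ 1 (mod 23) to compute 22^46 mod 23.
By Fermat: 22^{22} ≡ 1 (mod 23). 46 = 2×22 + 2. So 22^{46} ≡ 22^{2} ≡ 1 (mod 23)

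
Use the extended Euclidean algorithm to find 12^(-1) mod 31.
Extended GCD: 12(13) + 31(-5) = 1. So 12^(-1) ≡ 13 (mod 31). Verify: 12 × 13 = 156 ≡ 1 (mod 31)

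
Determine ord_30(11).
Powers of 11 mod 30: 11^1≡11, 11^2≡1. Order = 2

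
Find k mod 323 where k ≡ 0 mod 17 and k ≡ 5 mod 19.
M = 17 × 19 = 323. M₁ = 19, y₁ ≡ 9 mod 17. M₂ = 17, y₂ ≡ 9 mod 19. k = 0×19×9 + 5×17×9 ≡ 119 mod 323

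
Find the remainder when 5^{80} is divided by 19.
By Fermat: 5^{18} ≡ 1 mod 19. 80 = 4×18 + 8. So 5^{80} ≡ 5^{8} ≡ 4 mod 19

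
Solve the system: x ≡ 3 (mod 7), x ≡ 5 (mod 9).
M = 7 × 9 = 63. M₁ = 9, y₁ ≡ 4 (mod 7). M₂ = 7, y₂ ≡ 4 (mod 9). x = 3×9×4 + 5×7×4 ≡ 59 (mod 63)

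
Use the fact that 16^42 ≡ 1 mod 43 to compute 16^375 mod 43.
By Fermat: 16^{42} ≡ 1 mod 43. 375 ≡ 39 mod 42. So 16^{375} ≡ 16^{39} ≡ 4 mod 43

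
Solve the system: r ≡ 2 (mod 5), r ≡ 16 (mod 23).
M = 5 × 23 = 115. M₁ = 23, y₁ ≡ 2 (mod 5). M₂ = 5, y₂ ≡ 14 (mod 23). r = 2×23×2 + 16×5×14 ≡ 62 (mod 115)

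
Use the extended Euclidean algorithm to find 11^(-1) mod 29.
Extended GCD: 11(8) + 29(-3) = 1. So 11^(-1) ≡ 8 (mod 29). Verify: 11 × 8 = 88 ≡ 1 (mod 29)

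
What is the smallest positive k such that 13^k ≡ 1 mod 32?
Powers of 13 mod 32: 13^1≡13, 13^2≡9, 13^3≡21, 13^4≡17, 13^5≡29, 13^6≡25, 13^7≡5, 13^8≡1. Order = 8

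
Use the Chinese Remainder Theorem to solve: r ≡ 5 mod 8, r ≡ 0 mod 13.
M = 8 × 13 = 104. M₁ = 13, y₁ ≡ 5 mod 8. M₂ = 8, y₂ ≡ 5 mod 13. r = 5×13×5 + 0×8×5 ≡ 13 mod 104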